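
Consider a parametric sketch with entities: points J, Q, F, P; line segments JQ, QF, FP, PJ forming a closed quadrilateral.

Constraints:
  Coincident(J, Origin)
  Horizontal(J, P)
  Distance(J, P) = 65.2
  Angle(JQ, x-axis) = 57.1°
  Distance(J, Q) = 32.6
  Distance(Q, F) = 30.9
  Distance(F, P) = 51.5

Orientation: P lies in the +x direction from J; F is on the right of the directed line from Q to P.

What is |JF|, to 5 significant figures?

14.189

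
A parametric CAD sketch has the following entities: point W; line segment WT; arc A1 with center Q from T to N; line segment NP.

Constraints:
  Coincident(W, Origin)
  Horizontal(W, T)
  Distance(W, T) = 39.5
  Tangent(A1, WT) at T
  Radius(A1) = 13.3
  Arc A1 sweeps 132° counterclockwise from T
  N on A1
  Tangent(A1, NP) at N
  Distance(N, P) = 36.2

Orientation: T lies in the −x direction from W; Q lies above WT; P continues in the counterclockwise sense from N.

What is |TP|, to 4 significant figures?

51.15

W is at the origin; WT is horizontal with |WT| = 39.5 and T on the −x side, so T = (-39.50, 0.000). Since A1 is tangent to WT there, QT ⟂ WT, so Q = T + (0, 13.3) = (-39.50, 13.30). On A1, T sits at bearing -90° from Q; a 132° counterclockwise sweep puts N at bearing 42°, so N = Q + 13.3·(cos 42°, sin 42°) = (-29.62, 22.20). A1 meets NP tangentially, so QN is at right angles to NP, so NP runs along (−sin 42°, cos 42°); with |NP| = 36.2, P = (-53.84, 49.10). Then |TP| = |P − T| = 51.15.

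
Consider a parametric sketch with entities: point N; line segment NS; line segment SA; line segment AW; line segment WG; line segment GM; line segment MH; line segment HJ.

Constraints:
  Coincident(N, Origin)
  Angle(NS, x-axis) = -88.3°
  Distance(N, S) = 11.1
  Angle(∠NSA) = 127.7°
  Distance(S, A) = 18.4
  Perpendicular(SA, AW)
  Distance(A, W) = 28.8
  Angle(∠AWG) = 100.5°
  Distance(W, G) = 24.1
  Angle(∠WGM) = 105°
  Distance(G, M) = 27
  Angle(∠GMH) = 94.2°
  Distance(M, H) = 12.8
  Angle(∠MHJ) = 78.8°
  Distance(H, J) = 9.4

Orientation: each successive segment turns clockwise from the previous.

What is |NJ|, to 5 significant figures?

4.7512

∠GMH = 94.2° gives MH at -110.90° from the x-axis; with |MH| = 12.8, H = (3.2382, -5.4960). ∠MHJ = 78.8° gives HJ at 147.90° from the x-axis; with |HJ| = 9.4, J = (-4.7247, -0.50088). Then |NJ| = |J − N| = 4.7512.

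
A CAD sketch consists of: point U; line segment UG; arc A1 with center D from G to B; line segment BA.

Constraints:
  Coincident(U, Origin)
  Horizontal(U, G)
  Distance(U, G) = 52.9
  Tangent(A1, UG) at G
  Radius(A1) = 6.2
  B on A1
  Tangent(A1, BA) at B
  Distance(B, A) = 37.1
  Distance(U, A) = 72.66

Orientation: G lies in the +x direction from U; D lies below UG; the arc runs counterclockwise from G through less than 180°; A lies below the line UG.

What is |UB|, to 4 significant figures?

47.68

Checks: ∠(DG, GU) = 90.00° ✓; |DG| = 6.200 ✓; |DB| = 6.200 ✓; ∠(DB, BA) = 90.00° ✓; |BA| = 37.10 ✓; |UA| = 72.66 ✓.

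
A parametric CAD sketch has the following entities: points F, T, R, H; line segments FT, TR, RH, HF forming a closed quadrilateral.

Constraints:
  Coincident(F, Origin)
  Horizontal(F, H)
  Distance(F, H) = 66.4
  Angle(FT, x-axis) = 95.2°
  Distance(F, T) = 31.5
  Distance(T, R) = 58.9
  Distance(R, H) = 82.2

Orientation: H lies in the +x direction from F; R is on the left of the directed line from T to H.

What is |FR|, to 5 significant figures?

83.974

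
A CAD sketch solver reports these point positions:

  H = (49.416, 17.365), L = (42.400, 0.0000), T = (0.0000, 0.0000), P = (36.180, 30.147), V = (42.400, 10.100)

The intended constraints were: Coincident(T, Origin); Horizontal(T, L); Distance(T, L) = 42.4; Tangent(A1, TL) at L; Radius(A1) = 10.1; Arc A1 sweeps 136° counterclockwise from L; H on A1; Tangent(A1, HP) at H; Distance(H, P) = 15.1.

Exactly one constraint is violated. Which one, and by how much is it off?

Distance(H, P) = 15.1 — off by 3.30.

T = (0.00, 0.00) ✓; T.y = 0.00, L.y = 0.00 ✓; |TL| = 42.40 ✓; ∠(VL, LT) = 90.00° ✓; |VL| = 10.10 ✓; bearing(V→H) − bearing(V→L) = 136.0° ✓; |VH| = 10.10 ✓; ∠(VH, HP) = 90.00° ✓; |HP| = 18.40 ✗.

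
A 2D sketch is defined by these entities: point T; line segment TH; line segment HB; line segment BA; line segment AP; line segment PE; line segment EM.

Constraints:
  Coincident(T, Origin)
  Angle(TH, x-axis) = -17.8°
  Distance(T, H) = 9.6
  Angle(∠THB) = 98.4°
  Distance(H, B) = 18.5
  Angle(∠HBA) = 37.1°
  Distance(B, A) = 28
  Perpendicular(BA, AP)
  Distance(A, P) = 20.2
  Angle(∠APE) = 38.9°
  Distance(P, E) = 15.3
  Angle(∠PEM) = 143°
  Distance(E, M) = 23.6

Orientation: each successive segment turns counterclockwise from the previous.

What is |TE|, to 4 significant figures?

5.022

T is at the origin; TH runs at -17.8° with length 9.6, so H = (9.140, -2.935). ∠THB = 98.4° gives HB at 63.80° from the x-axis; with |HB| = 18.5, B = (17.31, 13.66). ∠HBA = 37.1° gives BA at -153.3° from the x-axis; with |BA| = 28.0, A = (-7.706, 1.084). BA is perpendicular to AP, so AP runs at -63.30°; with |AP| = 20.2, P = (1.370, -16.96). ∠APE = 38.9° gives PE at 77.80° from the x-axis; with |PE| = 15.3, E = (4.603, -2.008). Then |TE| = |E − T| = 5.022.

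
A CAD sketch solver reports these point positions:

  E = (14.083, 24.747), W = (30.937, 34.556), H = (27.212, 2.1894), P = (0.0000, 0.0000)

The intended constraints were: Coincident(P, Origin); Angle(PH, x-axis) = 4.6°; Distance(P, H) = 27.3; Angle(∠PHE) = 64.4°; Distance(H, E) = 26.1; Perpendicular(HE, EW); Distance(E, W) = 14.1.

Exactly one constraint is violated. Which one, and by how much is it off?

Distance(E, W) = 14.1 — off by 5.40.

P = (0.00, 0.00) ✓; PH at 4.600° ✓; |PH| = 27.30 ✓; ∠PHE = 64.40° ✓; |HE| = 26.10 ✓; ∠(HE, EW) = 90.00° ✓; |EW| = 19.50 ✗.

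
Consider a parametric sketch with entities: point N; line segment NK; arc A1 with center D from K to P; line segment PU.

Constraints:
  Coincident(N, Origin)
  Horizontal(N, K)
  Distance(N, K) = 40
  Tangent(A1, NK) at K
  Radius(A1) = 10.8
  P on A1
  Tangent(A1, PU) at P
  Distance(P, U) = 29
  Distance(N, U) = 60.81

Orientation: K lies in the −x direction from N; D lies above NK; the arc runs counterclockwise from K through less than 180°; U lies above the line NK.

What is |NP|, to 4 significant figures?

34.48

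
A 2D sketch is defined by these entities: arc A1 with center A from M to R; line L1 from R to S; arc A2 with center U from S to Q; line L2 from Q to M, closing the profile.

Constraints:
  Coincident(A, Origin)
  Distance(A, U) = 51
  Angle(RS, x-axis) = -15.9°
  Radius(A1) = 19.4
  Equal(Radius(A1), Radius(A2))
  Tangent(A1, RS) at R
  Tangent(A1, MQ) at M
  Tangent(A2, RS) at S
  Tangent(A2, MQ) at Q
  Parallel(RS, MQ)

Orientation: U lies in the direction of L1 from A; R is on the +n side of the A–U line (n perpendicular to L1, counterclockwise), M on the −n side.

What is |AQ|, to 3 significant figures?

54.6

Tangency of A1 to both parallel lines with radius 19.4 puts R and M at A ± 19.4·n: R = (5.31, 18.7), M = (-5.31, -18.7). Equal radii place S and Q the same way about U: S = U + 19.4·n = (54.4, 4.69), Q = U − 19.4·n = (43.7, -32.6). Then |AQ| = |Q − A| = 54.6.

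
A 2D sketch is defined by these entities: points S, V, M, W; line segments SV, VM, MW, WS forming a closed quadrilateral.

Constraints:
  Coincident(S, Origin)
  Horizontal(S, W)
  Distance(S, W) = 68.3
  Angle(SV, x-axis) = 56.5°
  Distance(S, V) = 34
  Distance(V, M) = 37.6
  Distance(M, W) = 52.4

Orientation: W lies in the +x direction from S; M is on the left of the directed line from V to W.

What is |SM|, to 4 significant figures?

70.17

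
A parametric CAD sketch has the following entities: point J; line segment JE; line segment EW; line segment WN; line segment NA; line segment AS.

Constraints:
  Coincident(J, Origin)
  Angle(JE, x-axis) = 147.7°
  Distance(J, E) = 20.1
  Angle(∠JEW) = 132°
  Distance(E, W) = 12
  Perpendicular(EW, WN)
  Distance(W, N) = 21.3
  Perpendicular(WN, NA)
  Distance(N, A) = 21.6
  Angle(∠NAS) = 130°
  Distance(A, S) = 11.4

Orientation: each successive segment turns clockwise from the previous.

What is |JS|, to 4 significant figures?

4.209

J is at the origin; JE runs at 147.7° with length 20.1, so E = (-16.99, 10.74). ∠JEW = 132.0° gives EW at 99.70° from the x-axis; with |EW| = 12.0, W = (-19.01, 22.57). EW ⟂ WN, so WN runs at 9.700°; with |WN| = 21.3, N = (1.984, 26.16). WN is perpendicular to NA, so NA runs at -80.30°; with |NA| = 21.6, A = (5.623, 4.867). ∠NAS = 130.0° gives AS at -130.3° from the x-axis; with |AS| = 11.4, S = (-1.750, -3.828). Then |JS| = |S − J| = 4.209.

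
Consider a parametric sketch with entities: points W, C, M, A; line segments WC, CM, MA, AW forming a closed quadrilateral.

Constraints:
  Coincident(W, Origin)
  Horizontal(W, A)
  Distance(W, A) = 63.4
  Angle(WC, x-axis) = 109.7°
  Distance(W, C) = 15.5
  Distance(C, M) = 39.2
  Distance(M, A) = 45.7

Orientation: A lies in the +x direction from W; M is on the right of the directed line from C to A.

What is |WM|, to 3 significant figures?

25.3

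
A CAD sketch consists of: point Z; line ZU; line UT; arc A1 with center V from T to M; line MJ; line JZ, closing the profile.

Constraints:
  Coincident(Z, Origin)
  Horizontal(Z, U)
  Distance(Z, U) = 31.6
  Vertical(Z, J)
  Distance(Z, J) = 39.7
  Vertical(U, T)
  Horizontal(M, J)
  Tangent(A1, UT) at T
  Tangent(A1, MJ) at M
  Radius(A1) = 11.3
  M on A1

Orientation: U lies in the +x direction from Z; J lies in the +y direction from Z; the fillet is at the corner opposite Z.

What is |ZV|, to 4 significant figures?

34.91

Z is at the origin; ZU is horizontal with |ZU| = 31.6 and U on the +x side, so U = (31.60, 0.000). ZJ is vertical with |ZJ| = 39.7 and J on the +y side, so J = (0.000, 39.70). The virtual corner opposite Z is at (31.60, 39.70). The tangent condition forces VT to be normal to UT and since A1 is tangent to MJ there, VM ⟂ MJ, with radius 11.3, so the center V sits 11.3 in from both sides at V = (20.30, 28.40). Then |ZV| = |V − Z| = 34.91.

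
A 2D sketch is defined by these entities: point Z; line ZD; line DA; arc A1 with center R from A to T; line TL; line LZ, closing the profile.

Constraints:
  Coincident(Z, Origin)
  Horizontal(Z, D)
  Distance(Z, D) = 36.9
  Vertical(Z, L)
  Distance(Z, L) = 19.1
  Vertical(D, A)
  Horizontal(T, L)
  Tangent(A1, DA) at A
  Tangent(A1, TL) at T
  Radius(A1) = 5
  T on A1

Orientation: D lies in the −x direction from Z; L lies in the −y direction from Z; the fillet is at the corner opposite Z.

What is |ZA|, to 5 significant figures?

39.502

Z is at the origin; ZD is horizontal with |ZD| = 36.9 and D on the −x side, so D = (-36.900, 0.0000). Z and L share the same x with |ZL| = 19.1 and L on the −y side, so L = (0.0000, -19.100). The virtual corner opposite Z is at (-36.900, -19.100). Tangency of A1 to DA means the radius RA is perpendicular to DA and A1 meets TL tangentially, so RT is at right angles to TL, with radius 5.0, so the center R sits 5.0 in from both sides at R = (-31.900, -14.100). That places the tangent points at A = (-36.900, -14.100) on DA and T = (-31.900, -19.100) on TL. Then |ZA| = |A − Z| = 39.502.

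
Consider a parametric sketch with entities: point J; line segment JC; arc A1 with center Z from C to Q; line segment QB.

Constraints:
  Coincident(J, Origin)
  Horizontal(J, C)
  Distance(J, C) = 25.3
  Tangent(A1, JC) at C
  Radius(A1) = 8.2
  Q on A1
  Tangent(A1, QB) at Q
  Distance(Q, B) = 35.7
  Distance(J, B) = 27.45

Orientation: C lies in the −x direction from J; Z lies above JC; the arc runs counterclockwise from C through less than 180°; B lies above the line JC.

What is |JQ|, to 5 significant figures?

19.802

J is at the origin; JC is horizontal with |JC| = 25.3 and C on the −x side, so C = (-25.300, 0.0000). Tangency of A1 to JC means the radius ZC is perpendicular to JC, so Z = C + (0, 8.2) = (-25.300, 8.2000). Since ZQ ⟂ QB (tangency), |ZB| = √(8.2² + 35.7²) = 36.630 regardless of where Q sits on A1. So B lies on both circle(J, 27.45) and circle(Z, 36.630); the above-JC intersection is B = (6.3052, 26.716). Q is the foot of the tangent from B: Q = (-19.676, 2.2323).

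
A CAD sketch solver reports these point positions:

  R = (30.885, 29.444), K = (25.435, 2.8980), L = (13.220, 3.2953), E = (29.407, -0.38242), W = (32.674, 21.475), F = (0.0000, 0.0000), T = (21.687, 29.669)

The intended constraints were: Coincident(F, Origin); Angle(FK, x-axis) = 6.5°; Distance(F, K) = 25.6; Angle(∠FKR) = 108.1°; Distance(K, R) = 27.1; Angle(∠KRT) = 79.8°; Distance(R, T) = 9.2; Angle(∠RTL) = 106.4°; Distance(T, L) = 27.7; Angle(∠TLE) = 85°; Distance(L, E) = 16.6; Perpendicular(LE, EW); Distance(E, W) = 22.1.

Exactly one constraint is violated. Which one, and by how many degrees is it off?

Perpendicular(LE, EW) — off by 4.30°.

F = (0.00, 0.00) ✓; FK at 6.500° ✓; |FK| = 25.60 ✓; ∠FKR = 108.1° ✓; |KR| = 27.10 ✓; ∠KRT = 79.80° ✓; |RT| = 9.201 ✓; ∠RTL = 106.4° ✓; |TL| = 27.70 ✓; ∠TLE = 85.00° ✓; |LE| = 16.60 ✓; ∠(LE, EW) = 94.30° ✗; |EW| = 22.10 ✓.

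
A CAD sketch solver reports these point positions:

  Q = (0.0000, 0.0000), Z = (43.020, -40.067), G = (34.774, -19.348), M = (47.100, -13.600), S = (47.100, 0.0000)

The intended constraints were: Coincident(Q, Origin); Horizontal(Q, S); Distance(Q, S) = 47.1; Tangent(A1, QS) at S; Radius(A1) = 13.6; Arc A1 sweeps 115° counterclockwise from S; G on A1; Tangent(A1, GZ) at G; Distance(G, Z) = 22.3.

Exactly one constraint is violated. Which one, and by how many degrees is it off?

Tangent(A1, GZ) at G — off by 3.30°.

Q = (0.00, 0.00) ✓; Q.y = 0.00, S.y = 0.00 ✓; |QS| = 47.10 ✓; ∠(MS, SQ) = 90.00° ✓; |MS| = 13.60 ✓; bearing(M→G) − bearing(M→S) = 115.0° ✓; |MG| = 13.60 ✓; ∠(MG, GZ) = 93.30° ✗; |GZ| = 22.30 ✓.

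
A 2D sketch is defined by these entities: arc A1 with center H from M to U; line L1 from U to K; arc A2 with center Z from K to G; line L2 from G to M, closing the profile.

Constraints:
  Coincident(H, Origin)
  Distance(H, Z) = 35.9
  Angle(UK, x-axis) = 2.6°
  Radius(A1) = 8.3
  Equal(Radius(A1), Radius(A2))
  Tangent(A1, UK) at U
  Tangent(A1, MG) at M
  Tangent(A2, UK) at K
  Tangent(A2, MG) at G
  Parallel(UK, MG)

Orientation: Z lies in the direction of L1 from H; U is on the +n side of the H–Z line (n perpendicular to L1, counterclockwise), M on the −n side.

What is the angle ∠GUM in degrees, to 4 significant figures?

65.18°

The slot axis is L1's direction at 2.6°, so u = (cos 2.6°, sin 2.6°) = (0.9990, 0.04536) and n = (−sin 2.6°, cos 2.6°) = (-0.04536, 0.9990). H is at the origin and Z lies 35.9 along u from H, so Z = 35.9·u = (35.86, 1.629). Tangency of A1 to both parallel lines with radius 8.3 puts U and M at H ± 8.3·n: U = (-0.3765, 8.291), M = (0.3765, -8.291). Equal radii place K and G the same way about Z: K = Z + 8.3·n = (35.49, 9.920), G = Z − 8.3·n = (36.24, -6.663). Then cos ∠GUM = UG·UM / (|UG||UM|), giving 65.18°.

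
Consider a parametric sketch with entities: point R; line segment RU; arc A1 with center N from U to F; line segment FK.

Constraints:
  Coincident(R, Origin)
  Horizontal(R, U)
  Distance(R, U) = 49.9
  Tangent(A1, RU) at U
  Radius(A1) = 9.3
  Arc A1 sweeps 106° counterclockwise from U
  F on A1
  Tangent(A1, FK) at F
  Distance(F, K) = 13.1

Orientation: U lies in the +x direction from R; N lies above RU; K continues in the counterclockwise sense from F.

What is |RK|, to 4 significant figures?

60.40

R is at the origin; RU is horizontal with |RU| = 49.9 and U on the +x side, so U = (49.90, 0.000). The tangent condition forces NU to be normal to RU, so N = U + (0, 9.3) = (49.90, 9.300). On A1, U sits at bearing -90° from N; a 106° counterclockwise sweep puts F at bearing 16°, so F = N + 9.3·(cos 16°, sin 16°) = (58.84, 11.86). The tangent condition forces NF to be normal to FK, so FK runs along (−sin 16°, cos 16°); with |FK| = 13.1, K = (55.23, 24.46). Then |RK| = |K − R| = 60.40.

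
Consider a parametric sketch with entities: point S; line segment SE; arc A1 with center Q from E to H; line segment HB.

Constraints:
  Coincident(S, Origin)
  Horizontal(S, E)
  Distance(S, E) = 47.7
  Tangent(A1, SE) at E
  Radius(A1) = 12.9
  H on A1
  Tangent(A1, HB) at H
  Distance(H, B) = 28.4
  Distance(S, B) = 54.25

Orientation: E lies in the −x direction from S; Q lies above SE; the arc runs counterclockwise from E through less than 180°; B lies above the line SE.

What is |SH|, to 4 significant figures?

37.15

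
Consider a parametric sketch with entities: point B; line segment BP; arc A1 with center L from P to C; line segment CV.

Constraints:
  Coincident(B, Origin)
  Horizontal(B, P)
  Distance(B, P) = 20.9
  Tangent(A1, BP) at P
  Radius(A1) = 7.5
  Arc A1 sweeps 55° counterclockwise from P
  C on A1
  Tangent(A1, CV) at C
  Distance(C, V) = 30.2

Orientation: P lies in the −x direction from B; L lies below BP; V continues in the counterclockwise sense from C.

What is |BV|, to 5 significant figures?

52.429

B is at the origin; BP is horizontal with |BP| = 20.9 and P on the −x side, so P = (-20.900, 0.0000). Since A1 is tangent to BP there, LP ⟂ BP, so L = P + (0, -7.5) = (-20.900, -7.5000). On A1, P sits at bearing 90° from L; a 55° counterclockwise sweep puts C at bearing 145°, so C = L + 7.5·(cos 145°, sin 145°) = (-27.044, -3.1982). Tangency of A1 to CV means the radius LC is perpendicular to CV, so CV runs along (−sin 145°, cos 145°); with |CV| = 30.2, V = (-44.366, -27.937). Then |BV| = |V − B| = 52.429.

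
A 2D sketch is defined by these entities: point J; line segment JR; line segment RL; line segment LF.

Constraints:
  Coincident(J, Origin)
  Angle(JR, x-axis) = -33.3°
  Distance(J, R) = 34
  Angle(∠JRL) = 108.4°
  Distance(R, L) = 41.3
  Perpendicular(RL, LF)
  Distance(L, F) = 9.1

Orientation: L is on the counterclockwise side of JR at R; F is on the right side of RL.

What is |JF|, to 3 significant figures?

66.5

∠JRL = 108.4°, so RL runs at -33.3° + (180° − 108.4°) = 38.3° from the x-axis; with |RL| = 41.3, L = R + 41.3·(cos 38.3°, sin 38.3°) = (60.8, 6.93). RL is perpendicular to LF; with |LF| = 9.1 on the right of RL, F = L + 9.1·(0.620, -0.785) = (66.5, -0.211). Then |JF| = |F − J| = 66.5.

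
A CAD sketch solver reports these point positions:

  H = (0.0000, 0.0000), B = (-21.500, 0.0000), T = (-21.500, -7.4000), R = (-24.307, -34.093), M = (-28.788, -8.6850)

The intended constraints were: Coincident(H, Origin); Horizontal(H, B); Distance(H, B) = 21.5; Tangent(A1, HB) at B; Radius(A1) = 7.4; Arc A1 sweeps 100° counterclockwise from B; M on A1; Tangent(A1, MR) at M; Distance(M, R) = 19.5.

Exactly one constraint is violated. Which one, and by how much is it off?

Distance(M, R) = 19.5 — off by 6.30.

H = (0.00, 0.00) ✓; H.y = 0.00, B.y = 0.00 ✓; |HB| = 21.50 ✓; ∠(TB, BH) = 90.00° ✓; |TB| = 7.400 ✓; bearing(T→M) − bearing(T→B) = 100.0° ✓; |TM| = 7.400 ✓; ∠(TM, MR) = 90.00° ✓; |MR| = 25.80 ✗.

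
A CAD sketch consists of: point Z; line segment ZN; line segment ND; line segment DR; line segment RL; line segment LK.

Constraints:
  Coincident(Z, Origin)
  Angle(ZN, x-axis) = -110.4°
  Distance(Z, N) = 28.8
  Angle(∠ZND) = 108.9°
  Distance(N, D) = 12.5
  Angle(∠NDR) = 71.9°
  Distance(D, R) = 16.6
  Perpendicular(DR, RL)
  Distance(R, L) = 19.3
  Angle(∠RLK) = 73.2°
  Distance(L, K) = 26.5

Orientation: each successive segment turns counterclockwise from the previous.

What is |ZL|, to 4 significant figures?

17.54

∠NDR = 71.9° gives DR at 68.80° from the x-axis; with |DR| = 16.6, R = (5.637, -19.43). DR is perpendicular to RL, so RL runs at 158.8°; with |RL| = 19.3, L = (-12.36, -12.46). Then |ZL| = |L − Z| = 17.54.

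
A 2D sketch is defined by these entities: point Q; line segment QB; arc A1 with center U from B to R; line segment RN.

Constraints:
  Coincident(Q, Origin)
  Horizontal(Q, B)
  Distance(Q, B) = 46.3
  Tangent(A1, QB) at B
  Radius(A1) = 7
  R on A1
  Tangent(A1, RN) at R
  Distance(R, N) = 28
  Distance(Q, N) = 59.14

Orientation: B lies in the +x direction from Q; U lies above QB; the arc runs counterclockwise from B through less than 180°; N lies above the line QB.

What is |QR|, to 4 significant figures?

53.81

Checks: |UB| = 7.000 ✓; |UR| = 7.000 ✓; ∠(UR, RN) = 90.00° ✓; |RN| = 28.00 ✓; |QN| = 59.14 ✓.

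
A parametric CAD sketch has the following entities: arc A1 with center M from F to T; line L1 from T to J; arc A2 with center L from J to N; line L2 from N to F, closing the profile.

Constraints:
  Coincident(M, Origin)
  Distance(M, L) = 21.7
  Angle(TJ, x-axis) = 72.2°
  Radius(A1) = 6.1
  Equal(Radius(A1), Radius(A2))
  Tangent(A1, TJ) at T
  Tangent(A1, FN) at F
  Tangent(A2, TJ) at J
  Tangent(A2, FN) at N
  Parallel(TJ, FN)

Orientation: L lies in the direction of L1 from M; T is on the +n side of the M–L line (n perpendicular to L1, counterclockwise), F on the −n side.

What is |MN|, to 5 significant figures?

22.541

Tangency of A1 to both parallel lines with radius 6.1 puts T and F at M ± 6.1·n: T = (-5.8080, 1.8647), F = (5.8080, -1.8647). Equal radii place J and N the same way about L: J = L + 6.1·n = (0.82560, 22.526), N = L − 6.1·n = (12.442, 18.796). Then |MN| = |N − M| = 22.541.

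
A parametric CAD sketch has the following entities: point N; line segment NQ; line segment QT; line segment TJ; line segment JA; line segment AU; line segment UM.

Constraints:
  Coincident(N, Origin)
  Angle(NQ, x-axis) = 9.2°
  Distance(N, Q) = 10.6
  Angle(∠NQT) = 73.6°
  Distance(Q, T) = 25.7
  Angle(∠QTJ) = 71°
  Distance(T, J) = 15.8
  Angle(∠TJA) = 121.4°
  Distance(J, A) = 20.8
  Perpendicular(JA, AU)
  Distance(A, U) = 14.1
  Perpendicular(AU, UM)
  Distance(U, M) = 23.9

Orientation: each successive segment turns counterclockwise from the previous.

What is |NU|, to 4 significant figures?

7.346

N is at the origin; NQ runs at 9.2° with length 10.6, so Q = (10.46, 1.695). ∠NQT = 73.6° gives QT at 115.6° from the x-axis; with |QT| = 25.7, T = (-0.6410, 24.87). ∠QTJ = 71.0° gives TJ at -135.4° from the x-axis; with |TJ| = 15.8, J = (-11.89, 13.78). ∠TJA = 121.4° gives JA at -76.80° from the x-axis; with |JA| = 20.8, A = (-7.141, -6.473). JA is perpendicular to AU, so AU runs at 13.20°; with |AU| = 14.1, U = (6.586, -3.253). Then |NU| = |U − N| = 7.346.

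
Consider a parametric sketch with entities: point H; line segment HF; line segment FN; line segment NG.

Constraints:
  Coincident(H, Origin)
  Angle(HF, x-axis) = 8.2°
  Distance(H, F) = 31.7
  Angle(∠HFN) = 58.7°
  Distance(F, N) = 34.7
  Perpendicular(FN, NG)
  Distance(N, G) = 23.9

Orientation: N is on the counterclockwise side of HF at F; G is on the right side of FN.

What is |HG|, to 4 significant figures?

54.15

H is at the origin; HF runs at 8.2° with length 31.7, so F = 31.7·(cos 8.2°, sin 8.2°) = (31.38, 4.521). ∠HFN = 58.7°, so FN runs at 8.2° + (180° − 58.7°) = 129.5° from the x-axis; with |FN| = 34.7, N = F + 34.7·(cos 129.5°, sin 129.5°) = (9.304, 31.30). The perpendicularity gives NG at right angles to FN; with |NG| = 23.9 on the right of FN, G = N + 23.9·(0.7716, 0.6361) = (27.75, 46.50). Then |HG| = |G − H| = 54.15.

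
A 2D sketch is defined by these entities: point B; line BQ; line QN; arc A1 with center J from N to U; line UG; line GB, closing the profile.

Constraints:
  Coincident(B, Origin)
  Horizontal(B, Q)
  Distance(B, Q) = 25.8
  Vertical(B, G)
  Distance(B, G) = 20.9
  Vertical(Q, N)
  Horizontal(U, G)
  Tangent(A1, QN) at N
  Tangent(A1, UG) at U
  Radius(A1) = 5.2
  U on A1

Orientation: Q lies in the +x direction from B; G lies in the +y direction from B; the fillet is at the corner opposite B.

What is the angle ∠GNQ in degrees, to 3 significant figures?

101°

The virtual corner opposite B is at (25.8, 20.9). Tangency of A1 to QN means the radius JN is perpendicular to QN and A1 meets UG tangentially, so JU is at right angles to UG, with radius 5.2, so the center J sits 5.2 in from both sides at J = (20.6, 15.7). That places the tangent points at N = (25.8, 15.7) on QN and U = (20.6, 20.9) on UG. Then cos ∠GNQ = NG·NQ / (|NG||NQ|), giving 101°.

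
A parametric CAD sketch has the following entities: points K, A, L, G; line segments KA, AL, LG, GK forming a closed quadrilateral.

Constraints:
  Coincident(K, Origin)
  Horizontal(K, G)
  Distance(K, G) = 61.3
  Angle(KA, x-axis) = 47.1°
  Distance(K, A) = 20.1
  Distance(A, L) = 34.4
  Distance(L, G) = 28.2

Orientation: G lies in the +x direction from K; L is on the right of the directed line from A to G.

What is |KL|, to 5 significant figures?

37.543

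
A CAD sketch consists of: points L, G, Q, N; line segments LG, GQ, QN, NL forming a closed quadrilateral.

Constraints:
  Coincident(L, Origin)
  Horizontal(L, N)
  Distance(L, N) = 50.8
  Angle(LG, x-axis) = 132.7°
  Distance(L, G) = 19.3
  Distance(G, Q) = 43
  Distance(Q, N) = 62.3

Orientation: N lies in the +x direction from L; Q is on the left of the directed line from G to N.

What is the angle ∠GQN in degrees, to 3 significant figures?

74.3°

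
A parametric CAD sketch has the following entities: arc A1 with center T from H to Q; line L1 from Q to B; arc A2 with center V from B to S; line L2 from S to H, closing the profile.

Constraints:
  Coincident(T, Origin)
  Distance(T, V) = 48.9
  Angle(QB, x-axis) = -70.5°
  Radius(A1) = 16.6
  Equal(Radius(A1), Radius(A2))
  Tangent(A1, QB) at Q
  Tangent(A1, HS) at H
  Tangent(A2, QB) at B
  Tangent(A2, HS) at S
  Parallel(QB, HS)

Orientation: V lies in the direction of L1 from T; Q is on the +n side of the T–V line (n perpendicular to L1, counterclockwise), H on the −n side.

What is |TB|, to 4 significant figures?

51.64

Tangency of A1 to both parallel lines with radius 16.6 puts Q and H at T ± 16.6·n: Q = (15.65, 5.541), H = (-15.65, -5.541). Equal radii place B and S the same way about V: B = V + 16.6·n = (31.97, -40.55), S = V − 16.6·n = (0.6753, -51.64). Then |TB| = |B − T| = 51.64.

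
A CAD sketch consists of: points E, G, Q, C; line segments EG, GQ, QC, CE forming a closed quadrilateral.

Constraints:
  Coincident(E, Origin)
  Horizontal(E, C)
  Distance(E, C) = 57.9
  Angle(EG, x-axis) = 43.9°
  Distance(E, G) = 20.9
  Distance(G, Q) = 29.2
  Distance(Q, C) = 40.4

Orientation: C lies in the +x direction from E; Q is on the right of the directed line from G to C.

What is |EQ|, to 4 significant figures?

24.65

Checks: |GQ| = 29.20 ✓; |QC| = 40.40 ✓.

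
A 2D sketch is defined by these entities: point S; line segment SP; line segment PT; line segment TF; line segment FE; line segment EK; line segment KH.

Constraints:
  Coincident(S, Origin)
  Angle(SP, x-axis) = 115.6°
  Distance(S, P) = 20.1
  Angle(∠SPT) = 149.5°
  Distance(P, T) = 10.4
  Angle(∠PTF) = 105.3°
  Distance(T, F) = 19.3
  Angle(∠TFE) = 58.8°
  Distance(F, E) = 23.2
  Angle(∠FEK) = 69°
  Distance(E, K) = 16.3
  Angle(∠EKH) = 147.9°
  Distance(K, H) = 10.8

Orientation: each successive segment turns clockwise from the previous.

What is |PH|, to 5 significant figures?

13.852

∠FEK = 69.0° gives EK at 138.20° from the x-axis; with |EK| = 16.3, K = (-9.2034, 21.149). ∠EKH = 147.9° gives KH at 106.10° from the x-axis; with |KH| = 10.8, H = (-12.198, 31.526). Then |PH| = |H − P| = 13.852.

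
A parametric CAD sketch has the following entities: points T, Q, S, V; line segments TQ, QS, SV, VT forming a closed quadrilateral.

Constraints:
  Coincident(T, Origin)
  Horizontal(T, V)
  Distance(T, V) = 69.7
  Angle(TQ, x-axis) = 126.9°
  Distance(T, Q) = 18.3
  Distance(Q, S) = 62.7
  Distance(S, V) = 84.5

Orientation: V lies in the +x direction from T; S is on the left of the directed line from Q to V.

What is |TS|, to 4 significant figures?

71.81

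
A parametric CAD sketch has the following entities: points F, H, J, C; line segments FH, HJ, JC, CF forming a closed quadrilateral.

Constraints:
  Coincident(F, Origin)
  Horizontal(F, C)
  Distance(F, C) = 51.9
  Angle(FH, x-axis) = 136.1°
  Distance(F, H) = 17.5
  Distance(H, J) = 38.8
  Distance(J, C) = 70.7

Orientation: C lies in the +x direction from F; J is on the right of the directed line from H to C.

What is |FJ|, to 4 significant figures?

29.92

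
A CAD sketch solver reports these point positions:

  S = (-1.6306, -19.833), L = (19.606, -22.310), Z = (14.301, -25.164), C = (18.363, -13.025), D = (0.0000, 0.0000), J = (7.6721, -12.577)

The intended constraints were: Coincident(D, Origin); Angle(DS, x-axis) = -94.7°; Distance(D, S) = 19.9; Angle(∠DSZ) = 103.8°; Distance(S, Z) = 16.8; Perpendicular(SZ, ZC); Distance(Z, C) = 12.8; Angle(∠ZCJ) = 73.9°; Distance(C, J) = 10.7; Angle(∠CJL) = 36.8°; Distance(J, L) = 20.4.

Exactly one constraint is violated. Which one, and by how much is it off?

Distance(J, L) = 20.4 — off by 5.00.

D = (0.00, 0.00) ✓; DS at -94.70° ✓; |DS| = 19.90 ✓; ∠DSZ = 103.8° ✓; |SZ| = 16.80 ✓; ∠(SZ, ZC) = 90.00° ✓; |ZC| = 12.80 ✓; ∠ZCJ = 73.90° ✓; |CJ| = 10.70 ✓; ∠CJL = 36.80° ✓; |JL| = 15.40 ✗.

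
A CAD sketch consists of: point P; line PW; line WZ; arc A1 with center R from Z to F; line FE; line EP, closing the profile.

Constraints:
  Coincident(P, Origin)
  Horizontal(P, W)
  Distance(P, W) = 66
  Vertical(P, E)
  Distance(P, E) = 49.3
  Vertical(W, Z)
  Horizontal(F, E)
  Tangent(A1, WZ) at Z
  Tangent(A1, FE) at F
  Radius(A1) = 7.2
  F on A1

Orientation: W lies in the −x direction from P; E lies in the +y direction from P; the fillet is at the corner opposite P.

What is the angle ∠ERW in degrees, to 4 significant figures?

106.7°

P is at the origin; PW is horizontal with |PW| = 66.0 and W on the −x side, so W = (-66.00, 0.000). PE is vertical with |PE| = 49.3 and E on the +y side, so E = (0.000, 49.30). The virtual corner opposite P is at (-66.00, 49.30). A1 meets WZ tangentially, so RZ is at right angles to WZ and A1 meets FE tangentially, so RF is at right angles to FE, with radius 7.2, so the center R sits 7.2 in from both sides at R = (-58.80, 42.10). Then cos ∠ERW = RE·RW / (|RE||RW|), giving 106.7°.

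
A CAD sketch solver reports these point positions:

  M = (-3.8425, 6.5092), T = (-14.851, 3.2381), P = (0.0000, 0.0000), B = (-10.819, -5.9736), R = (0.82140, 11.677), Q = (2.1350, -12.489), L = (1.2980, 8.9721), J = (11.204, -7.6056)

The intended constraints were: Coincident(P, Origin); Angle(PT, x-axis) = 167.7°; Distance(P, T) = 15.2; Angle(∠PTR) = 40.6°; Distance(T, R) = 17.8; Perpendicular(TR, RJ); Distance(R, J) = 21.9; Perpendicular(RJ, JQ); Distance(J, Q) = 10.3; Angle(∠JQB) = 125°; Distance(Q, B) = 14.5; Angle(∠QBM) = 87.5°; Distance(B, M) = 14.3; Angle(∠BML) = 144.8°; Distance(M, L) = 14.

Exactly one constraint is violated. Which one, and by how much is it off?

Distance(M, L) = 14 — off by 8.30.

P = (0.00, 0.00) ✓; PT at 167.7° ✓; |PT| = 15.20 ✓; ∠PTR = 40.60° ✓; |TR| = 17.80 ✓; ∠(TR, RJ) = 90.00° ✓; |RJ| = 21.90 ✓; ∠(RJ, JQ) = 90.00° ✓; |JQ| = 10.30 ✓; ∠JQB = 125.0° ✓; |QB| = 14.50 ✓; ∠QBM = 87.50° ✓; |BM| = 14.30 ✓; ∠BML = 144.8° ✓; |ML| = 5.700 ✗.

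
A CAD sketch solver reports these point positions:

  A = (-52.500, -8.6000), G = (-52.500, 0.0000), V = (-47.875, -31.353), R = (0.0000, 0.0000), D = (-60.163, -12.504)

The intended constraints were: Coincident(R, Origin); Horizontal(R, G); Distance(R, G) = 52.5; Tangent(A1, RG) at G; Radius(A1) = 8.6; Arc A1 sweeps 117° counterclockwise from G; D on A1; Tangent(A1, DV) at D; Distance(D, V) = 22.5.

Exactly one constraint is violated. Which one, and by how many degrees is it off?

Tangent(A1, DV) at D — off by 6.10°.

R = (0.00, 0.00) ✓; R.y = 0.00, G.y = 0.00 ✓; |RG| = 52.50 ✓; ∠(AG, GR) = 90.00° ✓; |AG| = 8.600 ✓; bearing(A→D) − bearing(A→G) = 117.0° ✓; |AD| = 8.600 ✓; ∠(AD, DV) = 83.90° ✗; |DV| = 22.50 ✓.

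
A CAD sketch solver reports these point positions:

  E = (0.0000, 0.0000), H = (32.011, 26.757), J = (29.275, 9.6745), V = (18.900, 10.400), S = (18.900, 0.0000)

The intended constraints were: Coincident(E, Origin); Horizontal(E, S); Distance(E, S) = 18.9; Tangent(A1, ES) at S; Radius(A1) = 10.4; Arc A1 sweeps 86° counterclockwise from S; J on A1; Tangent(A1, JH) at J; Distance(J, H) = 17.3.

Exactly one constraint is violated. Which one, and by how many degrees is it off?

Tangent(A1, JH) at J — off by 5.10°.

E = (0.00, 0.00) ✓; E.y = 0.00, S.y = 0.00 ✓; |ES| = 18.90 ✓; ∠(VS, SE) = 90.00° ✓; |VS| = 10.40 ✓; bearing(V→J) − bearing(V→S) = 86.00° ✓; |VJ| = 10.40 ✓; ∠(VJ, JH) = 95.10° ✗; |JH| = 17.30 ✓.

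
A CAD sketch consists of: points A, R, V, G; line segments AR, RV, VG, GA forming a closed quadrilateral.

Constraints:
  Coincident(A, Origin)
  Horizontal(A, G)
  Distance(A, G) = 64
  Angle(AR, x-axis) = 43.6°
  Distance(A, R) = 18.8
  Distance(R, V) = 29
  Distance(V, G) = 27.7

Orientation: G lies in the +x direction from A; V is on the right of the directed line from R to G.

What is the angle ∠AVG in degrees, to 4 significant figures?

163.3°

A is at the origin; AG is horizontal with |AG| = 64.0 and G in +x, so G = (64.0, 0). AR runs at 43.6° with |AR| = 18.8, so R = (13.61, 12.96). V is determined by |RV| = 29.0 and |VG| = 27.7 together: it lies at the intersection of circle(R, 29.0) and circle(G, 27.7). With |RG| = 52.03, the foot of the radical line on RG is 26.72 from R and the perpendicular offset is √(29.0² − 26.72²) = 11.27. Taking the right-of-RG solution: V = (36.69, -4.606).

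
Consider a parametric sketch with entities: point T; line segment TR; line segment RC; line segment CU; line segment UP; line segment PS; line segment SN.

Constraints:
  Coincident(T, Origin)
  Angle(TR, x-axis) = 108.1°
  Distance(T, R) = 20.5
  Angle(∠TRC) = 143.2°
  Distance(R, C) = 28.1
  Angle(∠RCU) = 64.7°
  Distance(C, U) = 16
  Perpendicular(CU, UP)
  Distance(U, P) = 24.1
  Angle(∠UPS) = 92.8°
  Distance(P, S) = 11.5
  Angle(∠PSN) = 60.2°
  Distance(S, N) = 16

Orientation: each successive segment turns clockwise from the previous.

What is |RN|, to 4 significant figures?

15.00

T is at the origin; TR runs at 108.1° with length 20.5, so R = (-6.369, 19.49). ∠TRC = 143.2° gives RC at 71.30° from the x-axis; with |RC| = 28.1, C = (2.640, 46.10). ∠RCU = 64.7° gives CU at -44.00° from the x-axis; with |CU| = 16.0, U = (14.15, 34.99). The perpendicularity gives UP at right angles to CU, so UP runs at -134.0°; with |UP| = 24.1, P = (-2.591, 17.65). ∠UPS = 92.8° gives PS at 138.8° from the x-axis; with |PS| = 11.5, S = (-11.24, 25.23). ∠PSN = 60.2° gives SN at 19.00° from the x-axis; with |SN| = 16.0, N = (3.884, 30.44). Then |RN| = |N − R| = 15.00.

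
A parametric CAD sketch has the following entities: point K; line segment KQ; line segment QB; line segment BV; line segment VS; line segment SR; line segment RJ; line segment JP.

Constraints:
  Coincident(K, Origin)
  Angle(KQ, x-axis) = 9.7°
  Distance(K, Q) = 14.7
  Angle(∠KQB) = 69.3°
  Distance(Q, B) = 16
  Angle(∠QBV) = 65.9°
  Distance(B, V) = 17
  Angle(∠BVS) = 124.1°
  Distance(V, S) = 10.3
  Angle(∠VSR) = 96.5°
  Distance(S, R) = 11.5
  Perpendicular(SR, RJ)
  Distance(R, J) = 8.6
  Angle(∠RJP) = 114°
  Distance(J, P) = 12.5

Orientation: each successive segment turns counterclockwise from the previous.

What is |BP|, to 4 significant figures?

13.93

SR ⟂ RJ, so RJ runs at 103.9°; with |RJ| = 8.6, J = (9.209, 3.894). ∠RJP = 114.0° gives JP at 169.9° from the x-axis; with |JP| = 12.5, P = (-3.097, 6.086). Then |BP| = |P − B| = 13.93.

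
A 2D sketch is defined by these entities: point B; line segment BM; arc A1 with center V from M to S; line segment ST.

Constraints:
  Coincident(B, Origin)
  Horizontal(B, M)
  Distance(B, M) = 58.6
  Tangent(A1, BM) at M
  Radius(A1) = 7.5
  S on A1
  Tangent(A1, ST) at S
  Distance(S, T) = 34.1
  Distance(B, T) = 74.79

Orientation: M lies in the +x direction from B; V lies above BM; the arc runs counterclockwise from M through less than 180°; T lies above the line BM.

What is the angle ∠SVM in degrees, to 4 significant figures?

97.32°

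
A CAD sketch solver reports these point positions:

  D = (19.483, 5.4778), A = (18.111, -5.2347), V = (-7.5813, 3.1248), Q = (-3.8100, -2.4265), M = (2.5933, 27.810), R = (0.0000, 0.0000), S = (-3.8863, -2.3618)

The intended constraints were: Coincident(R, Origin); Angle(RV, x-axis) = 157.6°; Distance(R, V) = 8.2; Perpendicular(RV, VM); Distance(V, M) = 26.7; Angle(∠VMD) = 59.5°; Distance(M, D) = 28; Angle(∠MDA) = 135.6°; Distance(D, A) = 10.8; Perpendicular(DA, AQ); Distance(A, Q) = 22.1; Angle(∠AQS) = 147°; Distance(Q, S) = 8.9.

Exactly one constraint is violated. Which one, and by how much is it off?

Distance(Q, S) = 8.9 — off by 8.80.

R = (0.00, 0.00) ✓; RV at 157.6° ✓; |RV| = 8.200 ✓; ∠(RV, VM) = 90.00° ✓; |VM| = 26.70 ✓; ∠VMD = 59.50° ✓; |MD| = 28.00 ✓; ∠MDA = 135.6° ✓; |DA| = 10.80 ✓; ∠(DA, AQ) = 90.00° ✓; |AQ| = 22.10 ✓; ∠AQS = 147.0° ✓; |QS| = 0.1000 ✗.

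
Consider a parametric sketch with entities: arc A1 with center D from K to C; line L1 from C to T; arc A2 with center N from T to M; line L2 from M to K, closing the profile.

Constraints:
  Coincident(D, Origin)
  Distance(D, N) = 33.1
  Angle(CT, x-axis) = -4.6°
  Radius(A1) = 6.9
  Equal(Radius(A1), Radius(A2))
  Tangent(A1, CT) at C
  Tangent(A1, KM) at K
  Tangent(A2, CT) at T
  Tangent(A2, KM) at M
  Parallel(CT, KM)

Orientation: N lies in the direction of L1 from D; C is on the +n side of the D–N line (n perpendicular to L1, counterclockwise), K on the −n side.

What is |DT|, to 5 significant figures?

33.812

The slot axis is L1's direction at -4.6°, so u = (cos -4.6°, sin -4.6°) = (0.99678, -0.080199) and n = (−sin -4.6°, cos -4.6°) = (0.080199, 0.99678). D is at the origin and N lies 33.1 along u from D, so N = 33.1·u = (32.993, -2.6546). Tangency of A1 to both parallel lines with radius 6.9 puts C and K at D ± 6.9·n: C = (0.55337, 6.8778), K = (-0.55337, -6.8778). Equal radii place T and M the same way about N: T = N + 6.9·n = (33.547, 4.2232), M = N − 6.9·n = (32.440, -9.5324). Then |DT| = |T − D| = 33.812.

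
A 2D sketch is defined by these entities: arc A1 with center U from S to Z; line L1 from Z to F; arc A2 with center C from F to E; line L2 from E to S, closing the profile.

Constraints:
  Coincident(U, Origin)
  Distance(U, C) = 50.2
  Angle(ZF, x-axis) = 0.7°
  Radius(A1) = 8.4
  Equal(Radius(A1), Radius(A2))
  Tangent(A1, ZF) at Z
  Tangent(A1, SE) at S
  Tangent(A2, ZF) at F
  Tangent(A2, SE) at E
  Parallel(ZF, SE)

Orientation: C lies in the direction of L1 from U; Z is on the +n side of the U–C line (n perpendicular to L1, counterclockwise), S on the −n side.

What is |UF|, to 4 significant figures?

50.90

The slot axis is L1's direction at 0.7°, so u = (cos 0.7°, sin 0.7°) = (0.9999, 0.01222) and n = (−sin 0.7°, cos 0.7°) = (-0.01222, 0.9999). U is at the origin and C lies 50.2 along u from U, so C = 50.2·u = (50.20, 0.6133). Tangency of A1 to both parallel lines with radius 8.4 puts Z and S at U ± 8.4·n: Z = (-0.1026, 8.399), S = (0.1026, -8.399). Equal radii place F and E the same way about C: F = C + 8.4·n = (50.09, 9.013), E = C − 8.4·n = (50.30, -7.786). Then |UF| = |F − U| = 50.90.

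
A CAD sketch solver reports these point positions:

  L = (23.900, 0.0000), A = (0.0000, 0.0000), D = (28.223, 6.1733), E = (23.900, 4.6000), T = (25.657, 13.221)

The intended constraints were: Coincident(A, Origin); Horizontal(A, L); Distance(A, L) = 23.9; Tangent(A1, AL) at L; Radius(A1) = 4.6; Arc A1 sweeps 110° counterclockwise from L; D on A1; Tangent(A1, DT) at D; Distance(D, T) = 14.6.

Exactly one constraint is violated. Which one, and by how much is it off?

Distance(D, T) = 14.6 — off by 7.10.

A = (0.00, 0.00) ✓; A.y = 0.00, L.y = 0.00 ✓; |AL| = 23.90 ✓; ∠(EL, LA) = 90.00° ✓; |EL| = 4.600 ✓; bearing(E→D) − bearing(E→L) = 110.0° ✓; |ED| = 4.600 ✓; ∠(ED, DT) = 89.99° ✓; |DT| = 7.500 ✗.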